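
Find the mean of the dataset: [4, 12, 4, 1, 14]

7

Step 1: Sum all values: 4 + 12 + 4 + 1 + 14 = 35
Step 2: Count the number of values: n = 5
Step 3: Mean = sum / n = 35 / 5 = 7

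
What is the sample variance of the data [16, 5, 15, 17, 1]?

53.2

Step 1: Compute the mean: (16 + 5 + 15 + 17 + 1) / 5 = 10.8
Step 2: Compute squared deviations from the mean:
  (16 - 10.8)^2 = 27.04
  (5 - 10.8)^2 = 33.64
  (15 - 10.8)^2 = 17.64
  (17 - 10.8)^2 = 38.44
  (1 - 10.8)^2 = 96.04
Step 3: Sum of squared deviations = 212.8
Step 4: Sample variance = 212.8 / 4 = 53.2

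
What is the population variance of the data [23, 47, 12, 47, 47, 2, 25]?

291.7143

Step 1: Compute the mean: (23 + 47 + 12 + 47 + 47 + 2 + 25) / 7 = 29
Step 2: Compute squared deviations from the mean:
  (23 - 29)^2 = 36
  (47 - 29)^2 = 324
  (12 - 29)^2 = 289
  (47 - 29)^2 = 324
  (47 - 29)^2 = 324
  (2 - 29)^2 = 729
  (25 - 29)^2 = 16
Step 3: Sum of squared deviations = 2042
Step 4: Population variance = 2042 / 7 = 291.7143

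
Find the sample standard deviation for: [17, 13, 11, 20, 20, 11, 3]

6.0514

Step 1: Compute the mean: 13.5714
Step 2: Sum of squared deviations from the mean: 219.7143
Step 3: Sample variance = 219.7143 / 6 = 36.619
Step 4: Standard deviation = sqrt(36.619) = 6.0514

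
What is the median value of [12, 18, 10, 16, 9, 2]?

11

Step 1: Sort the data in ascending order: [2, 9, 10, 12, 16, 18]
Step 2: The number of values is n = 6.
Step 3: Since n is even, the median is the average of positions 3 and 4:
  Median = (10 + 12) / 2 = 11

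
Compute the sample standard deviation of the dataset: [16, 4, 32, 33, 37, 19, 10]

12.634

Step 1: Compute the mean: 21.5714
Step 2: Sum of squared deviations from the mean: 957.7143
Step 3: Sample variance = 957.7143 / 6 = 159.619
Step 4: Standard deviation = sqrt(159.619) = 12.634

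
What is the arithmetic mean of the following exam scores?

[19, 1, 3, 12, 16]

10.2

Step 1: Sum all values: 19 + 1 + 3 + 12 + 16 = 51
Step 2: Count the number of values: n = 5
Step 3: Mean = sum / n = 51 / 5 = 10.2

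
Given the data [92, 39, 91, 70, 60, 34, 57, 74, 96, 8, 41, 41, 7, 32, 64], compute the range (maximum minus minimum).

89

Step 1: Identify the maximum value: max = 96
Step 2: Identify the minimum value: min = 7
Step 3: Range = max - min = 96 - 7 = 89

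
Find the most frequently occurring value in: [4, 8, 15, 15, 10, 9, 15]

15

Step 1: Count the frequency of each value:
  4: appears 1 time(s)
  8: appears 1 time(s)
  9: appears 1 time(s)
  10: appears 1 time(s)
  15: appears 3 time(s)
Step 2: The value 15 appears most frequently (3 times).
Step 3: Mode = 15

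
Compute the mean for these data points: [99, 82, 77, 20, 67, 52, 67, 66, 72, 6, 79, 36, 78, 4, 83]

59.2

Step 1: Sum all values: 99 + 82 + 77 + 20 + 67 + 52 + 67 + 66 + 72 + 6 + 79 + 36 + 78 + 4 + 83 = 888
Step 2: Count the number of values: n = 15
Step 3: Mean = sum / n = 888 / 15 = 59.2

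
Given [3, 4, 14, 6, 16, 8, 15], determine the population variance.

25.6735

Step 1: Compute the mean: (3 + 4 + 14 + 6 + 16 + 8 + 15) / 7 = 9.4286
Step 2: Compute squared deviations from the mean:
  (3 - 9.4286)^2 = 41.3265
  (4 - 9.4286)^2 = 29.4694
  (14 - 9.4286)^2 = 20.898
  (6 - 9.4286)^2 = 11.7551
  (16 - 9.4286)^2 = 43.1837
  (8 - 9.4286)^2 = 2.0408
  (15 - 9.4286)^2 = 31.0408
Step 3: Sum of squared deviations = 179.7143
Step 4: Population variance = 179.7143 / 7 = 25.6735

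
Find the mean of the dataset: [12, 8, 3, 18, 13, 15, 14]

11.8571

Step 1: Sum all values: 12 + 8 + 3 + 18 + 13 + 15 + 14 = 83
Step 2: Count the number of values: n = 7
Step 3: Mean = sum / n = 83 / 7 = 11.8571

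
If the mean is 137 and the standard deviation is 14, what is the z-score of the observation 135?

-0.1429

Step 1: Recall the z-score formula: z = (x - mu) / sigma
Step 2: Substitute values: z = (135 - 137) / 14
Step 3: z = -2 / 14 = -0.1429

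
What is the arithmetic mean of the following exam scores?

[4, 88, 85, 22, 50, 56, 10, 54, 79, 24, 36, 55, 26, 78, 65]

48.8

Step 1: Sum all values: 4 + 88 + 85 + 22 + 50 + 56 + 10 + 54 + 79 + 24 + 36 + 55 + 26 + 78 + 65 = 732
Step 2: Count the number of values: n = 15
Step 3: Mean = sum / n = 732 / 15 = 48.8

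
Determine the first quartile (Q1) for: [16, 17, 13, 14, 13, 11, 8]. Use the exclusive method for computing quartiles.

11

Step 1: Sort the data: [8, 11, 13, 13, 14, 16, 17]
Step 2: n = 7
Step 3: Using the exclusive quartile method:
  Q1 = 11
  Q2 (median) = 13
  Q3 = 16
  IQR = Q3 - Q1 = 16 - 11 = 5
Step 4: Q1 = 11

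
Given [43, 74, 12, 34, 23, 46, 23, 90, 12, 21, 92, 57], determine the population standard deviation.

27.4665

Step 1: Compute the mean: 43.9167
Step 2: Sum of squared deviations from the mean: 9052.9167
Step 3: Population variance = 9052.9167 / 12 = 754.4097
Step 4: Standard deviation = sqrt(754.4097) = 27.4665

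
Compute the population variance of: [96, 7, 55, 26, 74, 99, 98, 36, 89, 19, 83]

1093.6364

Step 1: Compute the mean: (96 + 7 + 55 + 26 + 74 + 99 + 98 + 36 + 89 + 19 + 83) / 11 = 62
Step 2: Compute squared deviations from the mean:
  (96 - 62)^2 = 1156
  (7 - 62)^2 = 3025
  (55 - 62)^2 = 49
  (26 - 62)^2 = 1296
  (74 - 62)^2 = 144
  (99 - 62)^2 = 1369
  (98 - 62)^2 = 1296
  (36 - 62)^2 = 676
  (89 - 62)^2 = 729
  (19 - 62)^2 = 1849
  (83 - 62)^2 = 441
Step 3: Sum of squared deviations = 12030
Step 4: Population variance = 12030 / 11 = 1093.6364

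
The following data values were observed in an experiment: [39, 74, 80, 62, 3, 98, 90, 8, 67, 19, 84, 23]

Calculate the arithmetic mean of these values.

53.9167

Step 1: Sum all values: 39 + 74 + 80 + 62 + 3 + 98 + 90 + 8 + 67 + 19 + 84 + 23 = 647
Step 2: Count the number of values: n = 12
Step 3: Mean = sum / n = 647 / 12 = 53.9167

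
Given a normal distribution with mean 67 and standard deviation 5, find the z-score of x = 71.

0.8

Step 1: Recall the z-score formula: z = (x - mu) / sigma
Step 2: Substitute values: z = (71 - 67) / 5
Step 3: z = 4 / 5 = 0.8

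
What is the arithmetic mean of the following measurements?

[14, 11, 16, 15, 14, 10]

13.3333

Step 1: Sum all values: 14 + 11 + 16 + 15 + 14 + 10 = 80
Step 2: Count the number of values: n = 6
Step 3: Mean = sum / n = 80 / 6 = 13.3333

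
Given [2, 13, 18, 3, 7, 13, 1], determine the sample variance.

43.4762

Step 1: Compute the mean: (2 + 13 + 18 + 3 + 7 + 13 + 1) / 7 = 8.1429
Step 2: Compute squared deviations from the mean:
  (2 - 8.1429)^2 = 37.7347
  (13 - 8.1429)^2 = 23.5918
  (18 - 8.1429)^2 = 97.1633
  (3 - 8.1429)^2 = 26.449
  (7 - 8.1429)^2 = 1.3061
  (13 - 8.1429)^2 = 23.5918
  (1 - 8.1429)^2 = 51.0204
Step 3: Sum of squared deviations = 260.8571
Step 4: Sample variance = 260.8571 / 6 = 43.4762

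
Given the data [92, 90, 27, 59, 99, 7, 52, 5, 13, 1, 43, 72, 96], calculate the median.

52

Step 1: Sort the data in ascending order: [1, 5, 7, 13, 27, 43, 52, 59, 72, 90, 92, 96, 99]
Step 2: The number of values is n = 13.
Step 3: Since n is odd, the median is the middle value at position 7: 52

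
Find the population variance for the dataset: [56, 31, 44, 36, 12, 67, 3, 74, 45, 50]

449.96

Step 1: Compute the mean: (56 + 31 + 44 + 36 + 12 + 67 + 3 + 74 + 45 + 50) / 10 = 41.8
Step 2: Compute squared deviations from the mean:
  (56 - 41.8)^2 = 201.64
  (31 - 41.8)^2 = 116.64
  (44 - 41.8)^2 = 4.84
  (36 - 41.8)^2 = 33.64
  (12 - 41.8)^2 = 888.04
  (67 - 41.8)^2 = 635.04
  (3 - 41.8)^2 = 1505.44
  (74 - 41.8)^2 = 1036.84
  (45 - 41.8)^2 = 10.24
  (50 - 41.8)^2 = 67.24
Step 3: Sum of squared deviations = 4499.6
Step 4: Population variance = 4499.6 / 10 = 449.96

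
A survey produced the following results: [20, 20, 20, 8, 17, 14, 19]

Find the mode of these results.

20

Step 1: Count the frequency of each value:
  8: appears 1 time(s)
  14: appears 1 time(s)
  17: appears 1 time(s)
  19: appears 1 time(s)
  20: appears 3 time(s)
Step 2: The value 20 appears most frequently (3 times).
Step 3: Mode = 20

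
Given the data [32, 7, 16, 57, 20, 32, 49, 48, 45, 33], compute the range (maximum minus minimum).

50

Step 1: Identify the maximum value: max = 57
Step 2: Identify the minimum value: min = 7
Step 3: Range = max - min = 57 - 7 = 50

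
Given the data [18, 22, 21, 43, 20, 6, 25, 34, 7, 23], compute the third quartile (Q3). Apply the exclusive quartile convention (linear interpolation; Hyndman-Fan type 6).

27.25

Step 1: Sort the data: [6, 7, 18, 20, 21, 22, 23, 25, 34, 43]
Step 2: n = 10
Step 3: Using the exclusive quartile method:
  Q1 = 15.25
  Q2 (median) = 21.5
  Q3 = 27.25
  IQR = Q3 - Q1 = 27.25 - 15.25 = 12
Step 4: Q3 = 27.25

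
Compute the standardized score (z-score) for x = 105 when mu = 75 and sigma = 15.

2

Step 1: Recall the z-score formula: z = (x - mu) / sigma
Step 2: Substitute values: z = (105 - 75) / 15
Step 3: z = 30 / 15 = 2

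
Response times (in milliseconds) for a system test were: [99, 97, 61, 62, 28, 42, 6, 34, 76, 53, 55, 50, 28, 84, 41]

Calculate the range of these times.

93

Step 1: Identify the maximum value: max = 99
Step 2: Identify the minimum value: min = 6
Step 3: Range = max - min = 99 - 6 = 93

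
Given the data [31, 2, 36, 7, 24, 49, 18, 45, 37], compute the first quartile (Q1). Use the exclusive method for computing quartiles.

12.5

Step 1: Sort the data: [2, 7, 18, 24, 31, 36, 37, 45, 49]
Step 2: n = 9
Step 3: Using the exclusive quartile method:
  Q1 = 12.5
  Q2 (median) = 31
  Q3 = 41
  IQR = Q3 - Q1 = 41 - 12.5 = 28.5
Step 4: Q1 = 12.5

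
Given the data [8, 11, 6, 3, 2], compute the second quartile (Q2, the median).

6

Step 1: Sort the data: [2, 3, 6, 8, 11]
Step 2: n = 5
Step 3: Q2 is the median. Since n is odd, it is the middle value at position 3: 6
Step 4: Q2 = 6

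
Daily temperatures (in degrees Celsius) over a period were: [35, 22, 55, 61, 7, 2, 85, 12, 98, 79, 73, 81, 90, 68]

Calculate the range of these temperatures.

96

Step 1: Identify the maximum value: max = 98
Step 2: Identify the minimum value: min = 2
Step 3: Range = max - min = 98 - 2 = 96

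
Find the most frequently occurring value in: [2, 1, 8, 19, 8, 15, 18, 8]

8

Step 1: Count the frequency of each value:
  1: appears 1 time(s)
  2: appears 1 time(s)
  8: appears 3 time(s)
  15: appears 1 time(s)
  18: appears 1 time(s)
  19: appears 1 time(s)
Step 2: The value 8 appears most frequently (3 times).
Step 3: Mode = 8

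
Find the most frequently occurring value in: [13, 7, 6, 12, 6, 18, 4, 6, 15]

6

Step 1: Count the frequency of each value:
  4: appears 1 time(s)
  6: appears 3 time(s)
  7: appears 1 time(s)
  12: appears 1 time(s)
  13: appears 1 time(s)
  15: appears 1 time(s)
  18: appears 1 time(s)
Step 2: The value 6 appears most frequently (3 times).
Step 3: Mode = 6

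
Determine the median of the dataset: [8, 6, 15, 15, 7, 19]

11.5

Step 1: Sort the data in ascending order: [6, 7, 8, 15, 15, 19]
Step 2: The number of values is n = 6.
Step 3: Since n is even, the median is the average of positions 3 and 4:
  Median = (8 + 15) / 2 = 11.5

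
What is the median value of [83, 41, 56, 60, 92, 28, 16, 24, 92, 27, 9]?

41

Step 1: Sort the data in ascending order: [9, 16, 24, 27, 28, 41, 56, 60, 83, 92, 92]
Step 2: The number of values is n = 11.
Step 3: Since n is odd, the median is the middle value at position 6: 41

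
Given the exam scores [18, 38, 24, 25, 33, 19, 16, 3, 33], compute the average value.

23.2222

Step 1: Sum all values: 18 + 38 + 24 + 25 + 33 + 19 + 16 + 3 + 33 = 209
Step 2: Count the number of values: n = 9
Step 3: Mean = sum / n = 209 / 9 = 23.2222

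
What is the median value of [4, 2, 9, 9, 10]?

9

Step 1: Sort the data in ascending order: [2, 4, 9, 9, 10]
Step 2: The number of values is n = 5.
Step 3: Since n is odd, the median is the middle value at position 3: 9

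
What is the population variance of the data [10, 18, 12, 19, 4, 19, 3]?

40.4082

Step 1: Compute the mean: (10 + 18 + 12 + 19 + 4 + 19 + 3) / 7 = 12.1429
Step 2: Compute squared deviations from the mean:
  (10 - 12.1429)^2 = 4.5918
  (18 - 12.1429)^2 = 34.3061
  (12 - 12.1429)^2 = 0.0204
  (19 - 12.1429)^2 = 47.0204
  (4 - 12.1429)^2 = 66.3061
  (19 - 12.1429)^2 = 47.0204
  (3 - 12.1429)^2 = 83.5918
Step 3: Sum of squared deviations = 282.8571
Step 4: Population variance = 282.8571 / 7 = 40.4082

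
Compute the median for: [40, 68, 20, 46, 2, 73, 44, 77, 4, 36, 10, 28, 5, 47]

38

Step 1: Sort the data in ascending order: [2, 4, 5, 10, 20, 28, 36, 40, 44, 46, 47, 68, 73, 77]
Step 2: The number of values is n = 14.
Step 3: Since n is even, the median is the average of positions 7 and 8:
  Median = (36 + 40) / 2 = 38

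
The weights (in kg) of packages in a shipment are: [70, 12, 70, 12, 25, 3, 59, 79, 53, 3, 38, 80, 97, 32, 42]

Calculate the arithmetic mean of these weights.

45

Step 1: Sum all values: 70 + 12 + 70 + 12 + 25 + 3 + 59 + 79 + 53 + 3 + 38 + 80 + 97 + 32 + 42 = 675
Step 2: Count the number of values: n = 15
Step 3: Mean = sum / n = 675 / 15 = 45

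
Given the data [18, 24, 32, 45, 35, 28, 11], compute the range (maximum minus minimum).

34

Step 1: Identify the maximum value: max = 45
Step 2: Identify the minimum value: min = 11
Step 3: Range = max - min = 45 - 11 = 34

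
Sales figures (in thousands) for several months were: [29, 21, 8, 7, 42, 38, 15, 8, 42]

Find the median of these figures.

21

Step 1: Sort the data in ascending order: [7, 8, 8, 15, 21, 29, 38, 42, 42]
Step 2: The number of values is n = 9.
Step 3: Since n is odd, the median is the middle value at position 5: 21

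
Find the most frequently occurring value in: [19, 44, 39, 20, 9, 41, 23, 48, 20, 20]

20

Step 1: Count the frequency of each value:
  9: appears 1 time(s)
  19: appears 1 time(s)
  20: appears 3 time(s)
  23: appears 1 time(s)
  39: appears 1 time(s)
  41: appears 1 time(s)
  44: appears 1 time(s)
  48: appears 1 time(s)
Step 2: The value 20 appears most frequently (3 times).
Step 3: Mode = 20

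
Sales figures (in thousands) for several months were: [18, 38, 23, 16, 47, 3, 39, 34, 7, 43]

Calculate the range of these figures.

44

Step 1: Identify the maximum value: max = 47
Step 2: Identify the minimum value: min = 3
Step 3: Range = max - min = 47 - 3 = 44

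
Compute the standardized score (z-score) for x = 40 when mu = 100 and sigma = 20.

-3

Step 1: Recall the z-score formula: z = (x - mu) / sigma
Step 2: Substitute values: z = (40 - 100) / 20
Step 3: z = -60 / 20 = -3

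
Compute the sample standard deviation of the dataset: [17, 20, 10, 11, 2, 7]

6.5549

Step 1: Compute the mean: 11.1667
Step 2: Sum of squared deviations from the mean: 214.8333
Step 3: Sample variance = 214.8333 / 5 = 42.9667
Step 4: Standard deviation = sqrt(42.9667) = 6.5549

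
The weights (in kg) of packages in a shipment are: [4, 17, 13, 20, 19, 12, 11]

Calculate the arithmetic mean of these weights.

13.7143

Step 1: Sum all values: 4 + 17 + 13 + 20 + 19 + 12 + 11 = 96
Step 2: Count the number of values: n = 7
Step 3: Mean = sum / n = 96 / 7 = 13.7143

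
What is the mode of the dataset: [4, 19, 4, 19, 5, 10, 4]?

4

Step 1: Count the frequency of each value:
  4: appears 3 time(s)
  5: appears 1 time(s)
  10: appears 1 time(s)
  19: appears 2 time(s)
Step 2: The value 4 appears most frequently (3 times).
Step 3: Mode = 4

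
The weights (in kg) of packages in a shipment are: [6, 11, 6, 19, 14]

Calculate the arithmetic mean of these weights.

11.2

Step 1: Sum all values: 6 + 11 + 6 + 19 + 14 = 56
Step 2: Count the number of values: n = 5
Step 3: Mean = sum / n = 56 / 5 = 11.2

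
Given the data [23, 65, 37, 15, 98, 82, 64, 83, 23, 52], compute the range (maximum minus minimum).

83

Step 1: Identify the maximum value: max = 98
Step 2: Identify the minimum value: min = 15
Step 3: Range = max - min = 98 - 15 = 83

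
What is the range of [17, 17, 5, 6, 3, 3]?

14

Step 1: Identify the maximum value: max = 17
Step 2: Identify the minimum value: min = 3
Step 3: Range = max - min = 17 - 3 = 14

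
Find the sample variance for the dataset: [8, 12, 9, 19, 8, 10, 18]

21.6667

Step 1: Compute the mean: (8 + 12 + 9 + 19 + 8 + 10 + 18) / 7 = 12
Step 2: Compute squared deviations from the mean:
  (8 - 12)^2 = 16
  (12 - 12)^2 = 0
  (9 - 12)^2 = 9
  (19 - 12)^2 = 49
  (8 - 12)^2 = 16
  (10 - 12)^2 = 4
  (18 - 12)^2 = 36
Step 3: Sum of squared deviations = 130
Step 4: Sample variance = 130 / 6 = 21.6667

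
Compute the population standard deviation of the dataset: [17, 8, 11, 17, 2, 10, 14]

4.9487

Step 1: Compute the mean: 11.2857
Step 2: Sum of squared deviations from the mean: 171.4286
Step 3: Population variance = 171.4286 / 7 = 24.4898
Step 4: Standard deviation = sqrt(24.4898) = 4.9487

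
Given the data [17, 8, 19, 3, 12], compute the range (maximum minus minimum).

16

Step 1: Identify the maximum value: max = 19
Step 2: Identify the minimum value: min = 3
Step 3: Range = max - min = 19 - 3 = 16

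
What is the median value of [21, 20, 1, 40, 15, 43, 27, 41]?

24

Step 1: Sort the data in ascending order: [1, 15, 20, 21, 27, 40, 41, 43]
Step 2: The number of values is n = 8.
Step 3: Since n is even, the median is the average of positions 4 and 5:
  Median = (21 + 27) / 2 = 24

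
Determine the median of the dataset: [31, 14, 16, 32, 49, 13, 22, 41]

26.5

Step 1: Sort the data in ascending order: [13, 14, 16, 22, 31, 32, 41, 49]
Step 2: The number of values is n = 8.
Step 3: Since n is even, the median is the average of positions 4 and 5:
  Median = (22 + 31) / 2 = 26.5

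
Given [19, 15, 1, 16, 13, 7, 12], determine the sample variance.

36.8095

Step 1: Compute the mean: (19 + 15 + 1 + 16 + 13 + 7 + 12) / 7 = 11.8571
Step 2: Compute squared deviations from the mean:
  (19 - 11.8571)^2 = 51.0204
  (15 - 11.8571)^2 = 9.8776
  (1 - 11.8571)^2 = 117.8776
  (16 - 11.8571)^2 = 17.1633
  (13 - 11.8571)^2 = 1.3061
  (7 - 11.8571)^2 = 23.5918
  (12 - 11.8571)^2 = 0.0204
Step 3: Sum of squared deviations = 220.8571
Step 4: Sample variance = 220.8571 / 6 = 36.8095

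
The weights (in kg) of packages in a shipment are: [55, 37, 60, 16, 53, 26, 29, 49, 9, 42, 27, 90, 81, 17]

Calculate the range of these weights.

81

Step 1: Identify the maximum value: max = 90
Step 2: Identify the minimum value: min = 9
Step 3: Range = max - min = 90 - 9 = 81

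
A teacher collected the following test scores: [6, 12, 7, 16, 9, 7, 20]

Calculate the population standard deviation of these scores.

4.899

Step 1: Compute the mean: 11
Step 2: Sum of squared deviations from the mean: 168
Step 3: Population variance = 168 / 7 = 24
Step 4: Standard deviation = sqrt(24) = 4.899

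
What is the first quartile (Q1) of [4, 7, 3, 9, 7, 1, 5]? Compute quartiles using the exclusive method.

3

Step 1: Sort the data: [1, 3, 4, 5, 7, 7, 9]
Step 2: n = 7
Step 3: Using the exclusive quartile method:
  Q1 = 3
  Q2 (median) = 5
  Q3 = 7
  IQR = Q3 - Q1 = 7 - 3 = 4
Step 4: Q1 = 3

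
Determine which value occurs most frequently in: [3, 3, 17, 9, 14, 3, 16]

3

Step 1: Count the frequency of each value:
  3: appears 3 time(s)
  9: appears 1 time(s)
  14: appears 1 time(s)
  16: appears 1 time(s)
  17: appears 1 time(s)
Step 2: The value 3 appears most frequently (3 times).
Step 3: Mode = 3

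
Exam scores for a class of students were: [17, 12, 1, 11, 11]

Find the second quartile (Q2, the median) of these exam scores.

11

Step 1: Sort the data: [1, 11, 11, 12, 17]
Step 2: n = 5
Step 3: Q2 is the median. Since n is odd, it is the middle value at position 3: 11
Step 4: Q2 = 11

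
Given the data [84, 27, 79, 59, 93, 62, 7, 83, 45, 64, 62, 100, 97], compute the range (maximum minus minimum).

93

Step 1: Identify the maximum value: max = 100
Step 2: Identify the minimum value: min = 7
Step 3: Range = max - min = 100 - 7 = 93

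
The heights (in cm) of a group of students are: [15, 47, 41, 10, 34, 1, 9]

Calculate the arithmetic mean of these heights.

22.4286

Step 1: Sum all values: 15 + 47 + 41 + 10 + 34 + 1 + 9 = 157
Step 2: Count the number of values: n = 7
Step 3: Mean = sum / n = 157 / 7 = 22.4286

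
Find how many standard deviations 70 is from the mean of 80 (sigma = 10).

-1

Step 1: Recall the z-score formula: z = (x - mu) / sigma
Step 2: Substitute values: z = (70 - 80) / 10
Step 3: z = -10 / 10 = -1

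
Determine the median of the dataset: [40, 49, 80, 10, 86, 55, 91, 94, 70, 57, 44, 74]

63.5

Step 1: Sort the data in ascending order: [10, 40, 44, 49, 55, 57, 70, 74, 80, 86, 91, 94]
Step 2: The number of values is n = 12.
Step 3: Since n is even, the median is the average of positions 6 and 7:
  Median = (57 + 70) / 2 = 63.5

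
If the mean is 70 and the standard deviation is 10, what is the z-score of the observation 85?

1.5

Step 1: Recall the z-score formula: z = (x - mu) / sigma
Step 2: Substitute values: z = (85 - 70) / 10
Step 3: z = 15 / 10 = 1.5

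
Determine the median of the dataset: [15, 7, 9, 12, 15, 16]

13.5

Step 1: Sort the data in ascending order: [7, 9, 12, 15, 15, 16]
Step 2: The number of values is n = 6.
Step 3: Since n is even, the median is the average of positions 3 and 4:
  Median = (12 + 15) / 2 = 13.5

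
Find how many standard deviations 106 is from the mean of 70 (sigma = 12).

3

Step 1: Recall the z-score formula: z = (x - mu) / sigma
Step 2: Substitute values: z = (106 - 70) / 12
Step 3: z = 36 / 12 = 3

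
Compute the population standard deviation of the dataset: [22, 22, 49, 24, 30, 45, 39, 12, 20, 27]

11.1982

Step 1: Compute the mean: 29
Step 2: Sum of squared deviations from the mean: 1254
Step 3: Population variance = 1254 / 10 = 125.4
Step 4: Standard deviation = sqrt(125.4) = 11.1982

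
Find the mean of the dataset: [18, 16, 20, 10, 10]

14.8

Step 1: Sum all values: 18 + 16 + 20 + 10 + 10 = 74
Step 2: Count the number of values: n = 5
Step 3: Mean = sum / n = 74 / 5 = 14.8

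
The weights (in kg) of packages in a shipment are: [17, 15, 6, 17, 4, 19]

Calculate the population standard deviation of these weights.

5.8023

Step 1: Compute the mean: 13
Step 2: Sum of squared deviations from the mean: 202
Step 3: Population variance = 202 / 6 = 33.6667
Step 4: Standard deviation = sqrt(33.6667) = 5.8023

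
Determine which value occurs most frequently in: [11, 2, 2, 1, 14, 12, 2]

2

Step 1: Count the frequency of each value:
  1: appears 1 time(s)
  2: appears 3 time(s)
  11: appears 1 time(s)
  12: appears 1 time(s)
  14: appears 1 time(s)
Step 2: The value 2 appears most frequently (3 times).
Step 3: Mode = 2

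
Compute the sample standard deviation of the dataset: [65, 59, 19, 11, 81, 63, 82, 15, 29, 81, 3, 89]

32.0486

Step 1: Compute the mean: 49.75
Step 2: Sum of squared deviations from the mean: 11298.25
Step 3: Sample variance = 11298.25 / 11 = 1027.1136
Step 4: Standard deviation = sqrt(1027.1136) = 32.0486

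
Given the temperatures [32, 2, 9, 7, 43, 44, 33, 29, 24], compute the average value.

24.7778

Step 1: Sum all values: 32 + 2 + 9 + 7 + 43 + 44 + 33 + 29 + 24 = 223
Step 2: Count the number of values: n = 9
Step 3: Mean = sum / n = 223 / 9 = 24.7778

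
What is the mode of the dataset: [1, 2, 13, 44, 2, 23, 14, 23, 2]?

2

Step 1: Count the frequency of each value:
  1: appears 1 time(s)
  2: appears 3 time(s)
  13: appears 1 time(s)
  14: appears 1 time(s)
  23: appears 2 time(s)
  44: appears 1 time(s)
Step 2: The value 2 appears most frequently (3 times).
Step 3: Mode = 2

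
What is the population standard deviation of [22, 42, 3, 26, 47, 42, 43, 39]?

13.9821

Step 1: Compute the mean: 33
Step 2: Sum of squared deviations from the mean: 1564
Step 3: Population variance = 1564 / 8 = 195.5
Step 4: Standard deviation = sqrt(195.5) = 13.9821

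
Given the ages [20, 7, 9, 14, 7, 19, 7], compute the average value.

11.8571

Step 1: Sum all values: 20 + 7 + 9 + 14 + 7 + 19 + 7 = 83
Step 2: Count the number of values: n = 7
Step 3: Mean = sum / n = 83 / 7 = 11.8571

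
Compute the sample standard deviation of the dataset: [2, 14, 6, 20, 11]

6.9857

Step 1: Compute the mean: 10.6
Step 2: Sum of squared deviations from the mean: 195.2
Step 3: Sample variance = 195.2 / 4 = 48.8
Step 4: Standard deviation = sqrt(48.8) = 6.9857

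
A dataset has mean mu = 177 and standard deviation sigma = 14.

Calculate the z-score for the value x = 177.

0

Step 1: Recall the z-score formula: z = (x - mu) / sigma
Step 2: Substitute values: z = (177 - 177) / 14
Step 3: z = 0 / 14 = 0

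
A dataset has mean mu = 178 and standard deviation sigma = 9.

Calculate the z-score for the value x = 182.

0.4444

Step 1: Recall the z-score formula: z = (x - mu) / sigma
Step 2: Substitute values: z = (182 - 178) / 9
Step 3: z = 4 / 9 = 0.4444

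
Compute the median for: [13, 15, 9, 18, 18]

15

Step 1: Sort the data in ascending order: [9, 13, 15, 18, 18]
Step 2: The number of values is n = 5.
Step 3: Since n is odd, the median is the middle value at position 3: 15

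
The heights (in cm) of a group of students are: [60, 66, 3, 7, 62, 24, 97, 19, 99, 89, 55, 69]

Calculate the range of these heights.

96

Step 1: Identify the maximum value: max = 99
Step 2: Identify the minimum value: min = 3
Step 3: Range = max - min = 99 - 3 = 96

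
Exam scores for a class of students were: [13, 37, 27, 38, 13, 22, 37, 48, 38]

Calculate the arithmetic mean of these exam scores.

30.3333

Step 1: Sum all values: 13 + 37 + 27 + 38 + 13 + 22 + 37 + 48 + 38 = 273
Step 2: Count the number of values: n = 9
Step 3: Mean = sum / n = 273 / 9 = 30.3333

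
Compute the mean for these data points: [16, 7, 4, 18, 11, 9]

10.8333

Step 1: Sum all values: 16 + 7 + 4 + 18 + 11 + 9 = 65
Step 2: Count the number of values: n = 6
Step 3: Mean = sum / n = 65 / 6 = 10.8333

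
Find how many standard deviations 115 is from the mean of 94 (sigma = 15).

1.4

Step 1: Recall the z-score formula: z = (x - mu) / sigma
Step 2: Substitute values: z = (115 - 94) / 15
Step 3: z = 21 / 15 = 1.4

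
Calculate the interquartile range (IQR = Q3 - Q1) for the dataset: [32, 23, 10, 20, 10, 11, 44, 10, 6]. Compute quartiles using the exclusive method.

17.5

Step 1: Sort the data: [6, 10, 10, 10, 11, 20, 23, 32, 44]
Step 2: n = 9
Step 3: Using the exclusive quartile method:
  Q1 = 10
  Q2 (median) = 11
  Q3 = 27.5
  IQR = Q3 - Q1 = 27.5 - 10 = 17.5
Step 4: IQR = 17.5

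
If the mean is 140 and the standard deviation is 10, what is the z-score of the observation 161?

2.1

Step 1: Recall the z-score formula: z = (x - mu) / sigma
Step 2: Substitute values: z = (161 - 140) / 10
Step 3: z = 21 / 10 = 2.1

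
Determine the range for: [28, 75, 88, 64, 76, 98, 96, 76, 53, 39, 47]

70

Step 1: Identify the maximum value: max = 98
Step 2: Identify the minimum value: min = 28
Step 3: Range = max - min = 98 - 28 = 70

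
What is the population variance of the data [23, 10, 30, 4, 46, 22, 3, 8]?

194.1875

Step 1: Compute the mean: (23 + 10 + 30 + 4 + 46 + 22 + 3 + 8) / 8 = 18.25
Step 2: Compute squared deviations from the mean:
  (23 - 18.25)^2 = 22.5625
  (10 - 18.25)^2 = 68.0625
  (30 - 18.25)^2 = 138.0625
  (4 - 18.25)^2 = 203.0625
  (46 - 18.25)^2 = 770.0625
  (22 - 18.25)^2 = 14.0625
  (3 - 18.25)^2 = 232.5625
  (8 - 18.25)^2 = 105.0625
Step 3: Sum of squared deviations = 1553.5
Step 4: Population variance = 1553.5 / 8 = 194.1875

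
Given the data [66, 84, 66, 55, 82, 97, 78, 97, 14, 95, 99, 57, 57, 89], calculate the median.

80

Step 1: Sort the data in ascending order: [14, 55, 57, 57, 66, 66, 78, 82, 84, 89, 95, 97, 97, 99]
Step 2: The number of values is n = 14.
Step 3: Since n is even, the median is the average of positions 7 and 8:
  Median = (78 + 82) / 2 = 80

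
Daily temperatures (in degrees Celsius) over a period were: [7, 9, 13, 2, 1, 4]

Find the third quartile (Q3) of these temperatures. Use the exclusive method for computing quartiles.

10

Step 1: Sort the data: [1, 2, 4, 7, 9, 13]
Step 2: n = 6
Step 3: Using the exclusive quartile method:
  Q1 = 1.75
  Q2 (median) = 5.5
  Q3 = 10
  IQR = Q3 - Q1 = 10 - 1.75 = 8.25
Step 4: Q3 = 10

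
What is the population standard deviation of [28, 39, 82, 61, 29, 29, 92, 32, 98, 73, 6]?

29.3198

Step 1: Compute the mean: 51.7273
Step 2: Sum of squared deviations from the mean: 9456.1818
Step 3: Population variance = 9456.1818 / 11 = 859.6529
Step 4: Standard deviation = sqrt(859.6529) = 29.3198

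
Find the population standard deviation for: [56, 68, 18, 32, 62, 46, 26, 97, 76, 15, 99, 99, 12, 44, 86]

30.154

Step 1: Compute the mean: 55.7333
Step 2: Sum of squared deviations from the mean: 13638.9333
Step 3: Population variance = 13638.9333 / 15 = 909.2622
Step 4: Standard deviation = sqrt(909.2622) = 30.154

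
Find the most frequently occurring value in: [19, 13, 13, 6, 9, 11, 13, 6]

13

Step 1: Count the frequency of each value:
  6: appears 2 time(s)
  9: appears 1 time(s)
  11: appears 1 time(s)
  13: appears 3 time(s)
  19: appears 1 time(s)
Step 2: The value 13 appears most frequently (3 times).
Step 3: Mode = 13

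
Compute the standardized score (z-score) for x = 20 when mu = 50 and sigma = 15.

-2

Step 1: Recall the z-score formula: z = (x - mu) / sigma
Step 2: Substitute values: z = (20 - 50) / 15
Step 3: z = -30 / 15 = -2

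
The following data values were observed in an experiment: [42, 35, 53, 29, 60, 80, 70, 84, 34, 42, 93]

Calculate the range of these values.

64

Step 1: Identify the maximum value: max = 93
Step 2: Identify the minimum value: min = 29
Step 3: Range = max - min = 93 - 29 = 64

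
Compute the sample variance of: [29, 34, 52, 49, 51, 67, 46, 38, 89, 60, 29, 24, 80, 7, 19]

515.3524

Step 1: Compute the mean: (29 + 34 + 52 + 49 + 51 + 67 + 46 + 38 + 89 + 60 + 29 + 24 + 80 + 7 + 19) / 15 = 44.9333
Step 2: Compute squared deviations from the mean:
  (29 - 44.9333)^2 = 253.8711
  (34 - 44.9333)^2 = 119.5378
  (52 - 44.9333)^2 = 49.9378
  (49 - 44.9333)^2 = 16.5378
  (51 - 44.9333)^2 = 36.8044
  (67 - 44.9333)^2 = 486.9378
  (46 - 44.9333)^2 = 1.1378
  (38 - 44.9333)^2 = 48.0711
  (89 - 44.9333)^2 = 1941.8711
  (60 - 44.9333)^2 = 227.0044
  (29 - 44.9333)^2 = 253.8711
  (24 - 44.9333)^2 = 438.2044
  (80 - 44.9333)^2 = 1229.6711
  (7 - 44.9333)^2 = 1438.9378
  (19 - 44.9333)^2 = 672.5378
Step 3: Sum of squared deviations = 7214.9333
Step 4: Sample variance = 7214.9333 / 14 = 515.3524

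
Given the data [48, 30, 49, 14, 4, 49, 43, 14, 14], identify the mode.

14

Step 1: Count the frequency of each value:
  4: appears 1 time(s)
  14: appears 3 time(s)
  30: appears 1 time(s)
  43: appears 1 time(s)
  48: appears 1 time(s)
  49: appears 2 time(s)
Step 2: The value 14 appears most frequently (3 times).
Step 3: Mode = 14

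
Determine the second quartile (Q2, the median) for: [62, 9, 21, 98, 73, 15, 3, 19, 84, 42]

31.5

Step 1: Sort the data: [3, 9, 15, 19, 21, 42, 62, 73, 84, 98]
Step 2: n = 10
Step 3: Q2 is the median. Since n is even, it is the average of the values at positions 5 and 6:
  Q2 = (21 + 42) / 2 = 31.5
Step 4: Q2 = 31.5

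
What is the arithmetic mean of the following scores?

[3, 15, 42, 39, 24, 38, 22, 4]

23.375

Step 1: Sum all values: 3 + 15 + 42 + 39 + 24 + 38 + 22 + 4 = 187
Step 2: Count the number of values: n = 8
Step 3: Mean = sum / n = 187 / 8 = 23.375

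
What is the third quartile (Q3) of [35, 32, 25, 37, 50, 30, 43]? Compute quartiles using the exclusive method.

43

Step 1: Sort the data: [25, 30, 32, 35, 37, 43, 50]
Step 2: n = 7
Step 3: Using the exclusive quartile method:
  Q1 = 30
  Q2 (median) = 35
  Q3 = 43
  IQR = Q3 - Q1 = 43 - 30 = 13
Step 4: Q3 = 43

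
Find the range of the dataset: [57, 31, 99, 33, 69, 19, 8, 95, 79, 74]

91

Step 1: Identify the maximum value: max = 99
Step 2: Identify the minimum value: min = 8
Step 3: Range = max - min = 99 - 8 = 91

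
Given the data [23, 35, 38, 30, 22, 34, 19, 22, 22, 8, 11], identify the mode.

22

Step 1: Count the frequency of each value:
  8: appears 1 time(s)
  11: appears 1 time(s)
  19: appears 1 time(s)
  22: appears 3 time(s)
  23: appears 1 time(s)
  30: appears 1 time(s)
  34: appears 1 time(s)
  35: appears 1 time(s)
  38: appears 1 time(s)
Step 2: The value 22 appears most frequently (3 times).
Step 3: Mode = 22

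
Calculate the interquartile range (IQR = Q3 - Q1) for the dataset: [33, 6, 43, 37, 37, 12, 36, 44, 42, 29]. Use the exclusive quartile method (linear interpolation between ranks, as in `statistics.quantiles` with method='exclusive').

17.5

Step 1: Sort the data: [6, 12, 29, 33, 36, 37, 37, 42, 43, 44]
Step 2: n = 10
Step 3: Using the exclusive quartile method:
  Q1 = 24.75
  Q2 (median) = 36.5
  Q3 = 42.25
  IQR = Q3 - Q1 = 42.25 - 24.75 = 17.5
Step 4: IQR = 17.5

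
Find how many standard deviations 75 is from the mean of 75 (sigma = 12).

0

Step 1: Recall the z-score formula: z = (x - mu) / sigma
Step 2: Substitute values: z = (75 - 75) / 12
Step 3: z = 0 / 12 = 0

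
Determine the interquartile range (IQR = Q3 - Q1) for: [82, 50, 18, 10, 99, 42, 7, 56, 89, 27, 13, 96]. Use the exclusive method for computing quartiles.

73

Step 1: Sort the data: [7, 10, 13, 18, 27, 42, 50, 56, 82, 89, 96, 99]
Step 2: n = 12
Step 3: Using the exclusive quartile method:
  Q1 = 14.25
  Q2 (median) = 46
  Q3 = 87.25
  IQR = Q3 - Q1 = 87.25 - 14.25 = 73
Step 4: IQR = 73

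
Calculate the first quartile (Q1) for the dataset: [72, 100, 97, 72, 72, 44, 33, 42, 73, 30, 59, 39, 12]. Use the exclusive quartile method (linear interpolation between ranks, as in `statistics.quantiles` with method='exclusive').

36

Step 1: Sort the data: [12, 30, 33, 39, 42, 44, 59, 72, 72, 72, 73, 97, 100]
Step 2: n = 13
Step 3: Using the exclusive quartile method:
  Q1 = 36
  Q2 (median) = 59
  Q3 = 72.5
  IQR = Q3 - Q1 = 72.5 - 36 = 36.5
Step 4: Q1 = 36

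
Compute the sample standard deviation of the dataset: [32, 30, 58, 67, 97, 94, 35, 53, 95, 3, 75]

30.9757

Step 1: Compute the mean: 58.0909
Step 2: Sum of squared deviations from the mean: 9594.9091
Step 3: Sample variance = 9594.9091 / 10 = 959.4909
Step 4: Standard deviation = sqrt(959.4909) = 30.9757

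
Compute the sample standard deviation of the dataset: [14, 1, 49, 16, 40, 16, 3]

18.0687

Step 1: Compute the mean: 19.8571
Step 2: Sum of squared deviations from the mean: 1958.8571
Step 3: Sample variance = 1958.8571 / 6 = 326.4762
Step 4: Standard deviation = sqrt(326.4762) = 18.0687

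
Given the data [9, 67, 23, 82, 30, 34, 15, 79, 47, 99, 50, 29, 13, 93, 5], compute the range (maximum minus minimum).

94

Step 1: Identify the maximum value: max = 99
Step 2: Identify the minimum value: min = 5
Step 3: Range = max - min = 99 - 5 = 94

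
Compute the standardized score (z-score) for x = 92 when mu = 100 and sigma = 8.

-1

Step 1: Recall the z-score formula: z = (x - mu) / sigma
Step 2: Substitute values: z = (92 - 100) / 8
Step 3: z = -8 / 8 = -1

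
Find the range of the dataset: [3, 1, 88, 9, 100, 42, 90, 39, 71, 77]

99

Step 1: Identify the maximum value: max = 100
Step 2: Identify the minimum value: min = 1
Step 3: Range = max - min = 100 - 1 = 99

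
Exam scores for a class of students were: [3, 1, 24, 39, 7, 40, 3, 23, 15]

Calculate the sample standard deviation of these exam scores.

15.2051

Step 1: Compute the mean: 17.2222
Step 2: Sum of squared deviations from the mean: 1849.5556
Step 3: Sample variance = 1849.5556 / 8 = 231.1944
Step 4: Standard deviation = sqrt(231.1944) = 15.2051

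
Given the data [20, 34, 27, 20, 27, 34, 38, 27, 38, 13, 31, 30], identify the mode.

27

Step 1: Count the frequency of each value:
  13: appears 1 time(s)
  20: appears 2 time(s)
  27: appears 3 time(s)
  30: appears 1 time(s)
  31: appears 1 time(s)
  34: appears 2 time(s)
  38: appears 2 time(s)
Step 2: The value 27 appears most frequently (3 times).
Step 3: Mode = 27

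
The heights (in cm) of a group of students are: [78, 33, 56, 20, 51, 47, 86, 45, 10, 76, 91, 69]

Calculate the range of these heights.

81

Step 1: Identify the maximum value: max = 91
Step 2: Identify the minimum value: min = 10
Step 3: Range = max - min = 91 - 10 = 81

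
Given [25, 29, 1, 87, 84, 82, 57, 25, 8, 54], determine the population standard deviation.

30.3967

Step 1: Compute the mean: 45.2
Step 2: Sum of squared deviations from the mean: 9239.6
Step 3: Population variance = 9239.6 / 10 = 923.96
Step 4: Standard deviation = sqrt(923.96) = 30.3967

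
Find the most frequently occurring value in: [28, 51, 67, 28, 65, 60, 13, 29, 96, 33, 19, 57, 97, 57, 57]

57

Step 1: Count the frequency of each value:
  13: appears 1 time(s)
  19: appears 1 time(s)
  28: appears 2 time(s)
  29: appears 1 time(s)
  33: appears 1 time(s)
  51: appears 1 time(s)
  57: appears 3 time(s)
  60: appears 1 time(s)
  65: appears 1 time(s)
  67: appears 1 time(s)
  96: appears 1 time(s)
  97: appears 1 time(s)
Step 2: The value 57 appears most frequently (3 times).
Step 3: Mode = 57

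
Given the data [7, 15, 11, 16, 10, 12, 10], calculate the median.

11

Step 1: Sort the data in ascending order: [7, 10, 10, 11, 12, 15, 16]
Step 2: The number of values is n = 7.
Step 3: Since n is odd, the median is the middle value at position 4: 11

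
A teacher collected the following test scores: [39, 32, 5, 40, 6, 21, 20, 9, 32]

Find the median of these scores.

21

Step 1: Sort the data in ascending order: [5, 6, 9, 20, 21, 32, 32, 39, 40]
Step 2: The number of values is n = 9.
Step 3: Since n is odd, the median is the middle value at position 5: 21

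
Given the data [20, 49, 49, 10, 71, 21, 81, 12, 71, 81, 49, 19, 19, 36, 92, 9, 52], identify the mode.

49

Step 1: Count the frequency of each value:
  9: appears 1 time(s)
  10: appears 1 time(s)
  12: appears 1 time(s)
  19: appears 2 time(s)
  20: appears 1 time(s)
  21: appears 1 time(s)
  36: appears 1 time(s)
  49: appears 3 time(s)
  52: appears 1 time(s)
  71: appears 2 time(s)
  81: appears 2 time(s)
  92: appears 1 time(s)
Step 2: The value 49 appears most frequently (3 times).
Step 3: Mode = 49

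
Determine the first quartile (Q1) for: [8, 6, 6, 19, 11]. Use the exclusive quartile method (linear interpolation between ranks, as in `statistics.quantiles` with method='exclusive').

6

Step 1: Sort the data: [6, 6, 8, 11, 19]
Step 2: n = 5
Step 3: Using the exclusive quartile method:
  Q1 = 6
  Q2 (median) = 8
  Q3 = 15
  IQR = Q3 - Q1 = 15 - 6 = 9
Step 4: Q1 = 6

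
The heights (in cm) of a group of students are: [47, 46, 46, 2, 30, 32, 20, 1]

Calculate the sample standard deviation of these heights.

18.8907

Step 1: Compute the mean: 28
Step 2: Sum of squared deviations from the mean: 2498
Step 3: Sample variance = 2498 / 7 = 356.8571
Step 4: Standard deviation = sqrt(356.8571) = 18.8907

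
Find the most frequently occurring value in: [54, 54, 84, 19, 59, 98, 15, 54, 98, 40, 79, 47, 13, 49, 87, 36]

54

Step 1: Count the frequency of each value:
  13: appears 1 time(s)
  15: appears 1 time(s)
  19: appears 1 time(s)
  36: appears 1 time(s)
  40: appears 1 time(s)
  47: appears 1 time(s)
  49: appears 1 time(s)
  54: appears 3 time(s)
  59: appears 1 time(s)
  79: appears 1 time(s)
  84: appears 1 time(s)
  87: appears 1 time(s)
  98: appears 2 time(s)
Step 2: The value 54 appears most frequently (3 times).
Step 3: Mode = 54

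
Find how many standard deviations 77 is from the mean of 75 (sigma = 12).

0.1667

Step 1: Recall the z-score formula: z = (x - mu) / sigma
Step 2: Substitute values: z = (77 - 75) / 12
Step 3: z = 2 / 12 = 0.1667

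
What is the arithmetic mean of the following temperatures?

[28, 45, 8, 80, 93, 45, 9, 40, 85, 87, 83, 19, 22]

49.5385

Step 1: Sum all values: 28 + 45 + 8 + 80 + 93 + 45 + 9 + 40 + 85 + 87 + 83 + 19 + 22 = 644
Step 2: Count the number of values: n = 13
Step 3: Mean = sum / n = 644 / 13 = 49.5385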